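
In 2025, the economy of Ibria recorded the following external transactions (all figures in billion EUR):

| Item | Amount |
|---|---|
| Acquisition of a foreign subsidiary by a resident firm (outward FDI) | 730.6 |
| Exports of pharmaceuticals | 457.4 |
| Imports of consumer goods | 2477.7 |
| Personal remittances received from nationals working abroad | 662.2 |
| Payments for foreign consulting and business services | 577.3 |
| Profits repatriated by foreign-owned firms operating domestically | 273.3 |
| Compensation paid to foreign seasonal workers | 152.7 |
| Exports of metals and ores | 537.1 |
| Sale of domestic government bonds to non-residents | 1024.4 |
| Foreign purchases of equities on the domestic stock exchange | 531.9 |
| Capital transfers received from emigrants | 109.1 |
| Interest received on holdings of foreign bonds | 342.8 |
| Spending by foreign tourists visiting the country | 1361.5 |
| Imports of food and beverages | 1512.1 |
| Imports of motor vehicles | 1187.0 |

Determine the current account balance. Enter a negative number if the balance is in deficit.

-2819.1

Goods: -1512.1 - 1187.0 + 537.1 - 2477.7 + 457.4 = -4182.3
Services: -577.3 + 1361.5 = 784.2
Primary income: -152.7 - 273.3 + 342.8 = -83.2
Secondary income: 662.2
Current account = (-4182.3) + 784.2 + (-83.2) + 662.2 = -2819.1
(Excluded from the current account — financial account: acquisition of a foreign subsidiary by a resident firm (outward FDI) 730.6, sale of domestic government bonds to non-residents 1024.4, foreign purchases of equities on the domestic stock exchange 531.9; capital account: capital transfers received from emigrants 109.1.)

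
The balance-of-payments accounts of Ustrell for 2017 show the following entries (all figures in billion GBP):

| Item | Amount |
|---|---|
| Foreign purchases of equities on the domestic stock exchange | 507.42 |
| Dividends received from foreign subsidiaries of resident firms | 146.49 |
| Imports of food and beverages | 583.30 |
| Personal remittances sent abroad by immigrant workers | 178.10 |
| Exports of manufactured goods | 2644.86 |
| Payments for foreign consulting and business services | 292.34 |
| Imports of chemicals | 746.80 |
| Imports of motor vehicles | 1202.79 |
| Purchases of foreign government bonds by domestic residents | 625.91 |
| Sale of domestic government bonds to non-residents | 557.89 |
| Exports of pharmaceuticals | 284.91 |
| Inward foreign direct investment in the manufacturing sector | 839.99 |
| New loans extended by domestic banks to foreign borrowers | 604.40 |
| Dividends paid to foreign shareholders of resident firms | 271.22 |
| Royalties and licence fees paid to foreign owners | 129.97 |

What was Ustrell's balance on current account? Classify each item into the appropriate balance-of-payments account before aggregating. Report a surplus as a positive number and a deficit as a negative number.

-328.26

Goods: 2644.86 - 746.80 - 583.30 + 284.91 - 1202.79 = 396.88
Services: -129.97 - 292.34 = -422.31
Primary income: 146.49 - 271.22 = -124.73
Secondary income: -178.10
Current account = 396.88 + (-422.31) + (-124.73) + (-178.10) = -328.26
(Excluded from the current account — financial account: foreign purchases of equities on the domestic stock exchange 507.42, purchases of foreign government bonds by domestic residents 625.91, sale of domestic government bonds to non-residents 557.89, inward foreign direct investment in the manufacturing sector 839.99, new loans extended by domestic banks to foreign borrowers 604.40.)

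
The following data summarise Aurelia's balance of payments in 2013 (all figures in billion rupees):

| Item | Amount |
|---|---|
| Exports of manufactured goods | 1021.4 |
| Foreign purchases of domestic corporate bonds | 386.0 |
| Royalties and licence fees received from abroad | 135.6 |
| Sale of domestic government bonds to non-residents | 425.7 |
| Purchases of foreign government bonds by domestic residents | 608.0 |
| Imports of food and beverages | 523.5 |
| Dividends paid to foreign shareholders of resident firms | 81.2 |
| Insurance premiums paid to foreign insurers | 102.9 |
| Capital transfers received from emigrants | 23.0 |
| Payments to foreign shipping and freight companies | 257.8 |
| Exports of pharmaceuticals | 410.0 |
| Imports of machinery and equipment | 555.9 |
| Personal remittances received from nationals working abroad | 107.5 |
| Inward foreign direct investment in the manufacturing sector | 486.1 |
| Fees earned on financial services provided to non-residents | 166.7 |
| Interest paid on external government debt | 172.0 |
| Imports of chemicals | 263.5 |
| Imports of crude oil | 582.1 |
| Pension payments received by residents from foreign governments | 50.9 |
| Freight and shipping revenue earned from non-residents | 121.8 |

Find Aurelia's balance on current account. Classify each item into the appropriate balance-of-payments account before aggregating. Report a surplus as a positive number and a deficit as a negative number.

-525.0

Goods: -555.9 - 263.5 + 410.0 + 1021.4 - 582.1 - 523.5 = -493.6
Services: -102.9 + 135.6 + 166.7 + 121.8 - 257.8 = 63.4
Primary income: -81.2 - 172.0 = -253.2
Secondary income: 107.5 + 50.9 = 158.4
Current account = (-493.6) + 63.4 + (-253.2) + 158.4 = -525.0
(Excluded from the current account — financial account: foreign purchases of domestic corporate bonds 386.0, sale of domestic government bonds to non-residents 425.7, purchases of foreign government bonds by domestic residents 608.0, inward foreign direct investment in the manufacturing sector 486.1; capital account: capital transfers received from emigrants 23.0.)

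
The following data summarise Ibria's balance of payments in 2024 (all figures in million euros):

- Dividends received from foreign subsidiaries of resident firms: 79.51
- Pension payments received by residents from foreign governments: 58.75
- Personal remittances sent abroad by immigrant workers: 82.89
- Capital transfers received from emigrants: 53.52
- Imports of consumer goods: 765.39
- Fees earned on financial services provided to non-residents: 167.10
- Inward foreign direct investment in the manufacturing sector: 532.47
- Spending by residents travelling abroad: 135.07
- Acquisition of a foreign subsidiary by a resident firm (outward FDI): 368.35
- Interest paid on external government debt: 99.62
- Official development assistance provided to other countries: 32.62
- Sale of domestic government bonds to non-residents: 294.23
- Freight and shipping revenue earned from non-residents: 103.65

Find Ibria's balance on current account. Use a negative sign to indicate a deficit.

-706.58

Goods: -765.39
Services: -135.07 + 103.65 + 167.10 = 135.68
Primary income: 79.51 - 99.62 = -20.11
Secondary income: -82.89 + 58.75 - 32.62 = -56.76
Current account = (-765.39) + 135.68 + (-20.11) + (-56.76) = -706.58
(Excluded from the current account — capital account: capital transfers received from emigrants 53.52; financial account: inward foreign direct investment in the manufacturing sector 532.47, acquisition of a foreign subsidiary by a resident firm (outward FDI) 368.35, sale of domestic government bonds to non-residents 294.23.)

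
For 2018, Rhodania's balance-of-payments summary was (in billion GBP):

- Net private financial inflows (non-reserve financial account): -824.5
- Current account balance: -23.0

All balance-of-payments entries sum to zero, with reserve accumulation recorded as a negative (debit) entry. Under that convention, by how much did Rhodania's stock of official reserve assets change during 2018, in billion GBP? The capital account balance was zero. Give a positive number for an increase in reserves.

-847.5

Official reserve transactions balance = -((-23.0) + (-824.5)) = 847.5
An accumulation of reserves is recorded as a debit (negative entry), so the change in the stock of reserves is the negative of that balance.
Change in official reserves = -(847.5) = -847.5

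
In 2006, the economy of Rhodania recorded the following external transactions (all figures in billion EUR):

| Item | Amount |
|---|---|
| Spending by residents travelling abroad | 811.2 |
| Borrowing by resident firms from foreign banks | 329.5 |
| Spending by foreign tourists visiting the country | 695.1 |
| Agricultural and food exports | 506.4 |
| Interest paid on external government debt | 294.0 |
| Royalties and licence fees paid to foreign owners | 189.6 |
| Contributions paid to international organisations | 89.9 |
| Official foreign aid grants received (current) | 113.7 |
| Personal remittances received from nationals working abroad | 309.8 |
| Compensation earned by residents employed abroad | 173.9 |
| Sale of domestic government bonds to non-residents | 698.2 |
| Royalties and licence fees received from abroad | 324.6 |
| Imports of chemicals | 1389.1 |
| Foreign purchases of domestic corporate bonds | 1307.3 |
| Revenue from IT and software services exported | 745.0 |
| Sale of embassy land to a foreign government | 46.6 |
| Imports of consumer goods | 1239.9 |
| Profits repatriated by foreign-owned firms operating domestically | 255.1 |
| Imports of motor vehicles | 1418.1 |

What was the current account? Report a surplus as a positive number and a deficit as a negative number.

-2818.4

Goods: -1418.1 - 1239.9 - 1389.1 + 506.4 = -3540.7
Services: 745.0 + 324.6 - 811.2 + 695.1 - 189.6 = 763.9
Primary income: -255.1 - 294.0 + 173.9 = -375.2
Secondary income: 113.7 - 89.9 + 309.8 = 333.6
Current account = (-3540.7) + 763.9 + (-375.2) + 333.6 = -2818.4
(Excluded from the current account — financial account: borrowing by resident firms from foreign banks 329.5, sale of domestic government bonds to non-residents 698.2, foreign purchases of domestic corporate bonds 1307.3; capital account: sale of embassy land to a foreign government 46.6.)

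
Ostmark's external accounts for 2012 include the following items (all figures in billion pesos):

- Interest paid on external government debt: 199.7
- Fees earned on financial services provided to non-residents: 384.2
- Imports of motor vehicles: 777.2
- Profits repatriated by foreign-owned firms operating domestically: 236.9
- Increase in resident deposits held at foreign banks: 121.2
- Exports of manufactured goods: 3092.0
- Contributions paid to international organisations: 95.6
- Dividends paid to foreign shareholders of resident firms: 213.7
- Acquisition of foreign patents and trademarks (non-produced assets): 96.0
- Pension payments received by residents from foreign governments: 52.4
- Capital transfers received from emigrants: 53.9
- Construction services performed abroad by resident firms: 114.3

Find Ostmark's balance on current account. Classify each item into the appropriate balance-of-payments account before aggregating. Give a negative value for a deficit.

2119.8

Goods: -777.2 + 3092.0 = 2314.8
Services: 384.2 + 114.3 = 498.5
Primary income: -236.9 - 213.7 - 199.7 = -650.3
Secondary income: 52.4 - 95.6 = -43.2
Current account = 2314.8 + 498.5 + (-650.3) + (-43.2) = 2119.8
(Excluded from the current account — financial account: increase in resident deposits held at foreign banks 121.2; capital account: acquisition of foreign patents and trademarks (non-produced assets) 96.0, capital transfers received from emigrants 53.9.)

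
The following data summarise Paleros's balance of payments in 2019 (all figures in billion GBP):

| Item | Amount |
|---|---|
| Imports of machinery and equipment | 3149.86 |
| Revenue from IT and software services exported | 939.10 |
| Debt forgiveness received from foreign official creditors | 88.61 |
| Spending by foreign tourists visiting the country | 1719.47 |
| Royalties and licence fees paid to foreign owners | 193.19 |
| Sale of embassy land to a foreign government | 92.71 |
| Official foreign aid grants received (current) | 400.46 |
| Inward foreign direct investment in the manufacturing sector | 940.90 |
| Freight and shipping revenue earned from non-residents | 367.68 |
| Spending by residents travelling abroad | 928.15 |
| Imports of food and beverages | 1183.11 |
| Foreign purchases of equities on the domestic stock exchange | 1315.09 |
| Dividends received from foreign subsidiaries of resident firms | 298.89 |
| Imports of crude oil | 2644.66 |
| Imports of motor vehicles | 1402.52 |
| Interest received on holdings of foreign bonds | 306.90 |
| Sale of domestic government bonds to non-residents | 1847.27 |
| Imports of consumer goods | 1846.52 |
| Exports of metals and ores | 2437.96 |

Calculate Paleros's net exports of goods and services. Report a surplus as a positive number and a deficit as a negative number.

Goods: -2644.66 - 1846.52 - 1183.11 - 1402.52 - 3149.86 + 2437.96 = -7788.71
Services: 939.10 - 193.19 - 928.15 + 1719.47 + 367.68 = 1904.91
Trade balance = -7788.71 + 1904.91 = -5883.80
(Excluded from the trade balance — capital account: debt forgiveness received from foreign official creditors 88.61, sale of embassy land to a foreign government 92.71; secondary income: official foreign aid grants received (current) 400.46; financial account: inward foreign direct investment in the manufacturing sector 940.90, foreign purchases of equities on the domestic stock exchange 1315.09, sale of domestic government bonds to non-residents 1847.27; primary income: dividends received from foreign subsidiaries of resident firms 298.89, interest received on holdings of foreign bonds 306.90.)

-5883.80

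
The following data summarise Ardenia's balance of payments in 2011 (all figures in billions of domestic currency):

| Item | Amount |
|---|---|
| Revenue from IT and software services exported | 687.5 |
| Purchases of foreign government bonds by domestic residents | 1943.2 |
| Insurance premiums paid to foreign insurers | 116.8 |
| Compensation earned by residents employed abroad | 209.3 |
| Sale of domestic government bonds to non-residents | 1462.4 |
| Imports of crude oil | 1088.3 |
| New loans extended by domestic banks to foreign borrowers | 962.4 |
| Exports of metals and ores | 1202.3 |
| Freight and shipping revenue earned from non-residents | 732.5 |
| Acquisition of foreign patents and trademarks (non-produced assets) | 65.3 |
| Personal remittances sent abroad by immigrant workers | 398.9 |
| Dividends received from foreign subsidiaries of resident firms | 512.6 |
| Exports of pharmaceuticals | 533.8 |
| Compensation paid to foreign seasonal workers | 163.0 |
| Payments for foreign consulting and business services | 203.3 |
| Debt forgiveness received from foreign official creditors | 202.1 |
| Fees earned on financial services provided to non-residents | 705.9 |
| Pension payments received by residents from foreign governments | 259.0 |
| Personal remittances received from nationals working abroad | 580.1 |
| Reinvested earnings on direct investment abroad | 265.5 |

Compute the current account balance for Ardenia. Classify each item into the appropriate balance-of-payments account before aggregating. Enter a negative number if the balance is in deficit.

3718.2

Goods: -1088.3 + 533.8 + 1202.3 = 647.8
Services: 687.5 - 116.8 + 732.5 - 203.3 + 705.9 = 1805.8
Primary income: 512.6 + 265.5 + 209.3 - 163.0 = 824.4
Secondary income: 580.1 + 259.0 - 398.9 = 440.2
Current account = 647.8 + 1805.8 + 824.4 + 440.2 = 3718.2
(Excluded from the current account — financial account: purchases of foreign government bonds by domestic residents 1943.2, sale of domestic government bonds to non-residents 1462.4, new loans extended by domestic banks to foreign borrowers 962.4; capital account: acquisition of foreign patents and trademarks (non-produced assets) 65.3, debt forgiveness received from foreign official creditors 202.1.)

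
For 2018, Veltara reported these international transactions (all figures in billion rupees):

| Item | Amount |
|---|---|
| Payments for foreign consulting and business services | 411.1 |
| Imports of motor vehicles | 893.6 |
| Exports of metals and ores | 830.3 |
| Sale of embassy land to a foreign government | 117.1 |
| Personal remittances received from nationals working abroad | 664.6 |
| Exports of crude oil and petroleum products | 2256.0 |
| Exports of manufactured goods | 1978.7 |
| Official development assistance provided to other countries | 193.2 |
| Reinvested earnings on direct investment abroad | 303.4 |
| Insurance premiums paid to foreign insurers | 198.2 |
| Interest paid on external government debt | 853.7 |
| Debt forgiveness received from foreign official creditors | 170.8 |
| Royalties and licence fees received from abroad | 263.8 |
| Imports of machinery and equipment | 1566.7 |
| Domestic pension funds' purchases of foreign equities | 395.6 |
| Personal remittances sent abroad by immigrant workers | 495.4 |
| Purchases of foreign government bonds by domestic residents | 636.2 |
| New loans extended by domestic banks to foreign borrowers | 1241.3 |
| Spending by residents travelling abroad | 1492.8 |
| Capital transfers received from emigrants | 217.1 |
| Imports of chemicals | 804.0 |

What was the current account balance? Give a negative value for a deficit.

-611.9

Goods: -1566.7 + 2256.0 + 830.3 + 1978.7 - 893.6 - 804.0 = 1800.7
Services: -411.1 + 263.8 - 1492.8 - 198.2 = -1838.3
Primary income: 303.4 - 853.7 = -550.3
Secondary income: -495.4 - 193.2 + 664.6 = -24.0
Current account = 1800.7 + (-1838.3) + (-550.3) + (-24.0) = -611.9
(Excluded from the current account — capital account: sale of embassy land to a foreign government 117.1, debt forgiveness received from foreign official creditors 170.8, capital transfers received from emigrants 217.1; financial account: domestic pension funds' purchases of foreign equities 395.6, purchases of foreign government bonds by domestic residents 636.2, new loans extended by domestic banks to foreign borrowers 1241.3.)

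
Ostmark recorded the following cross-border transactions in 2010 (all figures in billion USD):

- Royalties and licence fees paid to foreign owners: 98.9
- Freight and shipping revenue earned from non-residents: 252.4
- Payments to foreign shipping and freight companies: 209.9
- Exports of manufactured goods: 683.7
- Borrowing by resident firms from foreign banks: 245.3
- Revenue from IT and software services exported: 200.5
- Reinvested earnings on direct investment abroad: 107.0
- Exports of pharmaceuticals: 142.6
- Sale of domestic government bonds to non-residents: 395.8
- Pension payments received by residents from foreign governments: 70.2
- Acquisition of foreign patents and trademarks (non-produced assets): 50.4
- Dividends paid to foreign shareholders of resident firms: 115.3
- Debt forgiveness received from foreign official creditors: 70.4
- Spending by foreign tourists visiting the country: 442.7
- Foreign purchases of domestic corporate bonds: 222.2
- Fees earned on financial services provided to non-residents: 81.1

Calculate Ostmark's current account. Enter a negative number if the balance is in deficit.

Goods: 683.7 + 142.6 = 826.3
Services: -98.9 + 200.5 + 81.1 - 209.9 + 252.4 + 442.7 = 667.9
Primary income: -115.3 + 107.0 = -8.3
Secondary income: 70.2
Current account = 826.3 + 667.9 + (-8.3) + 70.2 = 1556.1
(Excluded from the current account — financial account: borrowing by resident firms from foreign banks 245.3, sale of domestic government bonds to non-residents 395.8, foreign purchases of domestic corporate bonds 222.2; capital account: acquisition of foreign patents and trademarks (non-produced assets) 50.4, debt forgiveness received from foreign official creditors 70.4.)

1556.1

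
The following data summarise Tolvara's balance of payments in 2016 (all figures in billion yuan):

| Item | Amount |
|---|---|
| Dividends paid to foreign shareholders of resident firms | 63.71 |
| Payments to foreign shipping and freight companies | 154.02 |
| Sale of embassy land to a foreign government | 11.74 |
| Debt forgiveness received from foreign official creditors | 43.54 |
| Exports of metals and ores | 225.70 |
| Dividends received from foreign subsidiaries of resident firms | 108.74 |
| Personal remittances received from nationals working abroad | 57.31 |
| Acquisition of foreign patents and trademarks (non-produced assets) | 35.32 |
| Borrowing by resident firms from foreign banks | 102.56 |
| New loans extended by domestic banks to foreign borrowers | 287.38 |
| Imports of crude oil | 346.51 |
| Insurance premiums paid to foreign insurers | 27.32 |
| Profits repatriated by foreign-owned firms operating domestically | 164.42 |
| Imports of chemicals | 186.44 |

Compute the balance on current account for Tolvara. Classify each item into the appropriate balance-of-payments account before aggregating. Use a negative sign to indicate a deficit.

-550.67

Goods: -186.44 + 225.70 - 346.51 = -307.25
Services: -154.02 - 27.32 = -181.34
Primary income: -164.42 + 108.74 - 63.71 = -119.39
Secondary income: 57.31
Current account = (-307.25) + (-181.34) + (-119.39) + 57.31 = -550.67
(Excluded from the current account — capital account: sale of embassy land to a foreign government 11.74, debt forgiveness received from foreign official creditors 43.54, acquisition of foreign patents and trademarks (non-produced assets) 35.32; financial account: borrowing by resident firms from foreign banks 102.56, new loans extended by domestic banks to foreign borrowers 287.38.)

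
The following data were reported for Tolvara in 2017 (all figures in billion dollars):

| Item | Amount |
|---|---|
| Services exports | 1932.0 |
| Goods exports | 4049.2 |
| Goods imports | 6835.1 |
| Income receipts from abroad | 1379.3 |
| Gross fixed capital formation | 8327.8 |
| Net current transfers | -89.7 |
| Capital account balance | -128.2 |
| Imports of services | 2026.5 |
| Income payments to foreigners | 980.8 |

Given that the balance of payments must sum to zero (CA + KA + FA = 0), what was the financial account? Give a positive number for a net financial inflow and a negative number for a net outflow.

Goods balance = 4049.2 - 6835.1 = -2785.9
Services balance = 1932.0 - 2026.5 = -94.5
Trade balance (goods + services) = -2785.9 + (-94.5) = -2880.4
Net primary income = 1379.3 - 980.8 = 398.5
Net secondary income = -89.7
Current account = -2880.4 + 398.5 + (-89.7) = -2571.6
Financial account = -(-2571.6 + (-128.2)) = 2699.8

2699.8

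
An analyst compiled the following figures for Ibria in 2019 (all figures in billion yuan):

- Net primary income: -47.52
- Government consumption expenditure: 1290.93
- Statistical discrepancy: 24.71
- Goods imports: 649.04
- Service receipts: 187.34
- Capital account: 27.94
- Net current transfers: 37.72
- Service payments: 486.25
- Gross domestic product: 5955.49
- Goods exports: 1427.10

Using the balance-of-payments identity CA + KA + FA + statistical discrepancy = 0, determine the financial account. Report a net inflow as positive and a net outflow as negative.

-522.00

Goods balance = 1427.10 - 649.04 = 778.06
Services balance = 187.34 - 486.25 = -298.91
Trade balance (goods + services) = 778.06 + (-298.91) = 479.15
Net primary income = -47.52
Net secondary income = 37.72
Current account = 479.15 + (-47.52) + 37.72 = 469.35
Financial account = -(469.35 + 27.94 + 24.71) = -522.00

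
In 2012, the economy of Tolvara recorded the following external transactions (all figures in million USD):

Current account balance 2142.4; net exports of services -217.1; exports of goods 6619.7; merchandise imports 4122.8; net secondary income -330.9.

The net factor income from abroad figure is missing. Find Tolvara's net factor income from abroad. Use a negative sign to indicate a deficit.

Current account = goods balance + services balance + net primary income + net secondary income
Sum of the known components = 1948.9
Net factor income from abroad = CA - (known components) = 2142.4 - 1948.9 = 193.5

193.5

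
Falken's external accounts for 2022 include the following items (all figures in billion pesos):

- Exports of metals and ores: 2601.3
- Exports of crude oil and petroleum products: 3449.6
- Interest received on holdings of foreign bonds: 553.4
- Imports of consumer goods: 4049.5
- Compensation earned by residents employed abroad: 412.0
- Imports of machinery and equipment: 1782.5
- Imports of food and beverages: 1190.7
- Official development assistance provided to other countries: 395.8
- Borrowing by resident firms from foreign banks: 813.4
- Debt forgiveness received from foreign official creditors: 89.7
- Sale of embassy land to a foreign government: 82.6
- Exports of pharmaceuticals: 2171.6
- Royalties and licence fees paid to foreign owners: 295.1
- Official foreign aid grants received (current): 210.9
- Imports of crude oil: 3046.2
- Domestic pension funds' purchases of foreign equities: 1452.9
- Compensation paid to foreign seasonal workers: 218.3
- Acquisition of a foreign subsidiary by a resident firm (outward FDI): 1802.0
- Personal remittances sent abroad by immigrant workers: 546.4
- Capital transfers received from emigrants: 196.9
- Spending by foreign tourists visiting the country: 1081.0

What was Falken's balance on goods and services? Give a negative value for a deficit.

Goods: -1782.5 - 4049.5 - 3046.2 + 2171.6 - 1190.7 + 2601.3 + 3449.6 = -1846.4
Services: -295.1 + 1081.0 = 785.9
Trade balance = -1846.4 + 785.9 = -1060.5
(Excluded from the trade balance — primary income: interest received on holdings of foreign bonds 553.4, compensation earned by residents employed abroad 412.0, compensation paid to foreign seasonal workers 218.3; secondary income: official development assistance provided to other countries 395.8, official foreign aid grants received (current) 210.9, personal remittances sent abroad by immigrant workers 546.4; financial account: borrowing by resident firms from foreign banks 813.4, domestic pension funds' purchases of foreign equities 1452.9, acquisition of a foreign subsidiary by a resident firm (outward FDI) 1802.0; capital account: debt forgiveness received from foreign official creditors 89.7, sale of embassy land to a foreign government 82.6, capital transfers received from emigrants 196.9.)

-1060.5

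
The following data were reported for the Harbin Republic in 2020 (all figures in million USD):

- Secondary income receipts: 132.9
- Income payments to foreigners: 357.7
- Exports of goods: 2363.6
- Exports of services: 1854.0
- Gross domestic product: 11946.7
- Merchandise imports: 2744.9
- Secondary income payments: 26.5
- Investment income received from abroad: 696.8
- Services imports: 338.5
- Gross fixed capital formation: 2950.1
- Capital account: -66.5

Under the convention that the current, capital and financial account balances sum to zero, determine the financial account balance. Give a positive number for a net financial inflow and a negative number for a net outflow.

Goods balance = 2363.6 - 2744.9 = -381.3
Services balance = 1854.0 - 338.5 = 1515.5
Trade balance (goods + services) = -381.3 + 1515.5 = 1134.2
Net primary income = 696.8 - 357.7 = 339.1
Net secondary income = 132.9 - 26.5 = 106.4
Current account = 1134.2 + 339.1 + 106.4 = 1579.7
Financial account = -(1579.7 + (-66.5)) = -1513.2

-1513.2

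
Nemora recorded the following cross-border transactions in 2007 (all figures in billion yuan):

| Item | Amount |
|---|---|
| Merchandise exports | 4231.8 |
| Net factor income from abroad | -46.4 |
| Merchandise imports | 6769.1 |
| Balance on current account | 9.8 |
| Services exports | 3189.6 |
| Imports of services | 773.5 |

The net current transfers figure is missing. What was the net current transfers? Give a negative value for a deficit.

Current account = goods balance + services balance + net primary income + net secondary income
Sum of the known components = -167.6
Net current transfers = CA - (known components) = 9.8 - (-167.6) = 177.4

177.4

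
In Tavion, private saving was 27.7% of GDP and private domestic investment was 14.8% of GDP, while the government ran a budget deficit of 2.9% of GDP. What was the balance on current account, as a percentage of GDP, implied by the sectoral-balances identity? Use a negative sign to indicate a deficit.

By the sectoral-balances identity, CA = (S_private - I) + (T - G).
Private balance = 27.7 - 14.8 = 12.9
Government balance (T - G) = -2.9
CA = 12.9 + (-2.9) = 10.0

10.0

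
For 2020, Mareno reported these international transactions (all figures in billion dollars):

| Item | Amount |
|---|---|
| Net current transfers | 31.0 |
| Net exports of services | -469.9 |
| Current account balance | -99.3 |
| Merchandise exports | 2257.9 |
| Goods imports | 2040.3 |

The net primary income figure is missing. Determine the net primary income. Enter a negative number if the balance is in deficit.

122.0

Current account = goods balance + services balance + net primary income + net secondary income
Sum of the known components = -221.3
Net primary income = CA - (known components) = -99.3 - (-221.3) = 122.0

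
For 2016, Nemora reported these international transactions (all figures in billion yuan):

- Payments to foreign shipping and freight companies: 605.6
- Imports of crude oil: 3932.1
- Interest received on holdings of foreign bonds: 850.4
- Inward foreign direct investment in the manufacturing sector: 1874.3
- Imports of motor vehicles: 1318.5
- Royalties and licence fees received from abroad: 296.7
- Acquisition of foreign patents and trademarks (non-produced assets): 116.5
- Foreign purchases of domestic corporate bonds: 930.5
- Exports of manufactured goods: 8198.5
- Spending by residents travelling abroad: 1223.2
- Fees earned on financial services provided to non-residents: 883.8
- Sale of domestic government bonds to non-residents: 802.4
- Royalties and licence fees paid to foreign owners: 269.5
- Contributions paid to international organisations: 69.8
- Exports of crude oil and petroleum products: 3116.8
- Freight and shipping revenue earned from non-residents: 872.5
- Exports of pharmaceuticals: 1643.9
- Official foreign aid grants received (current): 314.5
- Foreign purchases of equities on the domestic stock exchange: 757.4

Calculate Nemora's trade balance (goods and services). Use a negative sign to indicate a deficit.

7663.3

Goods: 1643.9 + 8198.5 - 1318.5 - 3932.1 + 3116.8 = 7708.6
Services: -605.6 - 269.5 + 872.5 + 883.8 - 1223.2 + 296.7 = -45.3
Trade balance = 7708.6 + (-45.3) = 7663.3
(Excluded from the trade balance — primary income: interest received on holdings of foreign bonds 850.4; financial account: inward foreign direct investment in the manufacturing sector 1874.3, foreign purchases of domestic corporate bonds 930.5, sale of domestic government bonds to non-residents 802.4, foreign purchases of equities on the domestic stock exchange 757.4; capital account: acquisition of foreign patents and trademarks (non-produced assets) 116.5; secondary income: contributions paid to international organisations 69.8, official foreign aid grants received (current) 314.5.)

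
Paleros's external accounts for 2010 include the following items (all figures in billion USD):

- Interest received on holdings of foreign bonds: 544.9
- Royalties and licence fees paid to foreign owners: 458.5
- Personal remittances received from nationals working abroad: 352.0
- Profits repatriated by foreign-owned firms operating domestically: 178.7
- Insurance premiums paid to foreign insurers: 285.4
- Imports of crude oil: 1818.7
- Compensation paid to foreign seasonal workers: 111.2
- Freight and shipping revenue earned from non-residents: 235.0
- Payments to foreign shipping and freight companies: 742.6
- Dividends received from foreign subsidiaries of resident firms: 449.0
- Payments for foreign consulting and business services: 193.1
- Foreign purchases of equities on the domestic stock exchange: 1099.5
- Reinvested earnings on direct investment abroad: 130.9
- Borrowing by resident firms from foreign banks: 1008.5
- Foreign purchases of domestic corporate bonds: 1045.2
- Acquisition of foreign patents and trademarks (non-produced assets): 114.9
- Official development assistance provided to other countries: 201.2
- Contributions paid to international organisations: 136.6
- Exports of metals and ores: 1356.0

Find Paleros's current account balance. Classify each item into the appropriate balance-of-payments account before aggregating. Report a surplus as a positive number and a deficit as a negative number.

-1058.2

Goods: 1356.0 - 1818.7 = -462.7
Services: -193.1 + 235.0 - 742.6 - 458.5 - 285.4 = -1444.6
Primary income: 544.9 - 111.2 + 130.9 - 178.7 + 449.0 = 834.9
Secondary income: -136.6 - 201.2 + 352.0 = 14.2
Current account = (-462.7) + (-1444.6) + 834.9 + 14.2 = -1058.2
(Excluded from the current account — financial account: foreign purchases of equities on the domestic stock exchange 1099.5, borrowing by resident firms from foreign banks 1008.5, foreign purchases of domestic corporate bonds 1045.2; capital account: acquisition of foreign patents and trademarks (non-produced assets) 114.9.)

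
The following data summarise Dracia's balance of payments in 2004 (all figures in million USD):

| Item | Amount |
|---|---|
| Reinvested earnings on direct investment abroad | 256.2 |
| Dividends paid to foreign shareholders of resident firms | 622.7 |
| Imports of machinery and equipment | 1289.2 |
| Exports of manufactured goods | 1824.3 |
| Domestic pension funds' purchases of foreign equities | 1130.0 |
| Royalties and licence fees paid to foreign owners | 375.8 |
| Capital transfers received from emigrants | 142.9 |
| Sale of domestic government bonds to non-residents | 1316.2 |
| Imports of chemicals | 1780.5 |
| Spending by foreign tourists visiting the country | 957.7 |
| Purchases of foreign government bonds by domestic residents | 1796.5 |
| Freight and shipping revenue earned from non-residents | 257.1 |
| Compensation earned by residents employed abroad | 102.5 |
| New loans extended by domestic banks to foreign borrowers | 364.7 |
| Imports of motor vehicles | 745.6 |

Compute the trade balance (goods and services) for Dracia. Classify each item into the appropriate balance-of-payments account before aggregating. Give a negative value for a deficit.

Goods: -1289.2 - 1780.5 + 1824.3 - 745.6 = -1991.0
Services: 957.7 - 375.8 + 257.1 = 839.0
Trade balance = -1991.0 + 839.0 = -1152.0
(Excluded from the trade balance — primary income: reinvested earnings on direct investment abroad 256.2, dividends paid to foreign shareholders of resident firms 622.7, compensation earned by residents employed abroad 102.5; financial account: domestic pension funds' purchases of foreign equities 1130.0, sale of domestic government bonds to non-residents 1316.2, purchases of foreign government bonds by domestic residents 1796.5, new loans extended by domestic banks to foreign borrowers 364.7; capital account: capital transfers received from emigrants 142.9.)

-1152.0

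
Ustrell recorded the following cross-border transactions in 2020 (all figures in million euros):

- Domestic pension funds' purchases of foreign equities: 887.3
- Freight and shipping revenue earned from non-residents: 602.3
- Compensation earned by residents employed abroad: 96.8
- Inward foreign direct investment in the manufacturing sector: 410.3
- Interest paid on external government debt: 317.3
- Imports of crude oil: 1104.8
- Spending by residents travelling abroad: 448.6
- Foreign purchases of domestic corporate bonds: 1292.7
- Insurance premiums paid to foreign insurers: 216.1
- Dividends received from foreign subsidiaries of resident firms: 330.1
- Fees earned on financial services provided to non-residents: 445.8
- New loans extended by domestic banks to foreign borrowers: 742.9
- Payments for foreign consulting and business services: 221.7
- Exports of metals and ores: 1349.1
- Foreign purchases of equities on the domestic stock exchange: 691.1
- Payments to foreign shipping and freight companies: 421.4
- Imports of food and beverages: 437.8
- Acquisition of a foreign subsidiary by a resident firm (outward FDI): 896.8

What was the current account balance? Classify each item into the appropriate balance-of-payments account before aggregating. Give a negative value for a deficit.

Goods: 1349.1 - 1104.8 - 437.8 = -193.5
Services: -421.4 - 221.7 - 216.1 + 445.8 + 602.3 - 448.6 = -259.7
Primary income: 96.8 - 317.3 + 330.1 = 109.6
Current account = (-193.5) + (-259.7) + 109.6 = -343.6
(Excluded from the current account — financial account: domestic pension funds' purchases of foreign equities 887.3, inward foreign direct investment in the manufacturing sector 410.3, foreign purchases of domestic corporate bonds 1292.7, new loans extended by domestic banks to foreign borrowers 742.9, foreign purchases of equities on the domestic stock exchange 691.1, acquisition of a foreign subsidiary by a resident firm (outward FDI) 896.8.)

-343.6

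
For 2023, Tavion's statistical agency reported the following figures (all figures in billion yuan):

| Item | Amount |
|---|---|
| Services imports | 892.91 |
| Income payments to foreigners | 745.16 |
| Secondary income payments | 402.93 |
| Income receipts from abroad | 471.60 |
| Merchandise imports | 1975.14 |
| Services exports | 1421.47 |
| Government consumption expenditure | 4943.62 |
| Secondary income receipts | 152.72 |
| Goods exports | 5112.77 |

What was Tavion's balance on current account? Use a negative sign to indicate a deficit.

Goods balance = 5112.77 - 1975.14 = 3137.63
Services balance = 1421.47 - 892.91 = 528.56
Trade balance (goods + services) = 3137.63 + 528.56 = 3666.19
Net primary income = 471.60 - 745.16 = -273.56
Net secondary income = 152.72 - 402.93 = -250.21
Current account = 3666.19 + (-273.56) + (-250.21) = 3142.42

3142.42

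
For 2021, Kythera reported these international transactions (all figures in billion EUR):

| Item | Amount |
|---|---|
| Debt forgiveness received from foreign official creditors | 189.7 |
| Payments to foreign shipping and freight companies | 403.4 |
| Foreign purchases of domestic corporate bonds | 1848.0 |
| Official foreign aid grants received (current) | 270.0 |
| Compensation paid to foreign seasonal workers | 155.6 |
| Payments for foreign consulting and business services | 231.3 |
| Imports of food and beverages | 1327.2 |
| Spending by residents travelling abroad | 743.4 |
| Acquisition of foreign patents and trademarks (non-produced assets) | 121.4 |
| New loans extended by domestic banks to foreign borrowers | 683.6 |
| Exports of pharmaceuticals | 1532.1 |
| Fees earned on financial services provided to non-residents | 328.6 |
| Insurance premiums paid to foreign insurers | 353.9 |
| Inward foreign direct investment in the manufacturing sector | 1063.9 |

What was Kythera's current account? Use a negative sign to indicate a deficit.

Goods: 1532.1 - 1327.2 = 204.9
Services: -353.9 + 328.6 - 743.4 - 403.4 - 231.3 = -1403.4
Primary income: -155.6
Secondary income: 270.0
Current account = 204.9 + (-1403.4) + (-155.6) + 270.0 = -1084.1
(Excluded from the current account — capital account: debt forgiveness received from foreign official creditors 189.7, acquisition of foreign patents and trademarks (non-produced assets) 121.4; financial account: foreign purchases of domestic corporate bonds 1848.0, new loans extended by domestic banks to foreign borrowers 683.6, inward foreign direct investment in the manufacturing sector 1063.9.)

-1084.1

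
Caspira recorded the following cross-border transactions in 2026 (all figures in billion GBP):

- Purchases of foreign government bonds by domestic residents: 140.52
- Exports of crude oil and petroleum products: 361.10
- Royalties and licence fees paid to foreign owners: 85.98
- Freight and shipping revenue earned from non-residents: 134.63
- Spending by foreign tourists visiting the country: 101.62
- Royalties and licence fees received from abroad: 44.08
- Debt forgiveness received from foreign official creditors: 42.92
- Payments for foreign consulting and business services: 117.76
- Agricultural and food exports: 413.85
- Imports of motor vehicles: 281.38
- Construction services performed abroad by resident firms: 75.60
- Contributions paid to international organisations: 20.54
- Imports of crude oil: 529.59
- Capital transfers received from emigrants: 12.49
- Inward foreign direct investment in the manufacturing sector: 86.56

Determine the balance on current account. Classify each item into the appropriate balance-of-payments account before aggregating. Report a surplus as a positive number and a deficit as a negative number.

Goods: 413.85 + 361.10 - 281.38 - 529.59 = -36.02
Services: 44.08 - 117.76 + 134.63 + 75.60 - 85.98 + 101.62 = 152.19
Secondary income: -20.54
Current account = (-36.02) + 152.19 + (-20.54) = 95.63
(Excluded from the current account — financial account: purchases of foreign government bonds by domestic residents 140.52, inward foreign direct investment in the manufacturing sector 86.56; capital account: debt forgiveness received from foreign official creditors 42.92, capital transfers received from emigrants 12.49.)

95.63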